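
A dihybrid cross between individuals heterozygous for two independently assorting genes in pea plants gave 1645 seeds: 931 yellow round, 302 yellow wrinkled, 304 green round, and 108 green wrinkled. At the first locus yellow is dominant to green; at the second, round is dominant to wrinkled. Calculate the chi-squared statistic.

0.495

A dihybrid F₂ with independent assortment and complete dominance at both loci gives a 9:3:3:1 phenotypic ratio.
Expected counts for N = 1645 under a 9:3:3:1 ratio (total parts = 16):
  yellow round: 1645 × 9/16 = 925.3125
  yellow wrinkled: 1645 × 3/16 = 308.4375
  green round: 1645 × 3/16 = 308.4375
  green wrinkled: 1645 × 1/16 = 102.8125
χ² = Σ (O − E)² / E
  yellow round: (931 − 925.3125)² / 925.3125 = 0.0350
  yellow wrinkled: (302 − 308.4375)² / 308.4375 = 0.1344
  green round: (304 − 308.4375)² / 308.4375 = 0.0638
  green wrinkled: (108 − 102.8125)² / 102.8125 = 0.2617
χ² = 0.0350 + 0.1344 + 0.0638 + 0.2617 = 0.4949 ≈ 0.495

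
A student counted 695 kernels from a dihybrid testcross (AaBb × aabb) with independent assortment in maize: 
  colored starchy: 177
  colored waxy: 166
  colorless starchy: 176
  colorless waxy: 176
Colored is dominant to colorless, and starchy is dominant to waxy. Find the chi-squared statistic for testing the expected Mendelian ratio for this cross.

0.465

A dihybrid testcross with independent assortment gives a 1:1:1:1 ratio.
Under the 1:1:1:1 hypothesis (Σ ratio = 4, N = 695):
  colored starchy: 695 × 1/4 = 173.75
  colored waxy: 695 × 1/4 = 173.75
  colorless starchy: 695 × 1/4 = 173.75
  colorless waxy: 695 × 1/4 = 173.75
χ² = Σ (O − E)² / E
  colored starchy: (177 − 173.75)² / 173.75 = 0.0608
  colored waxy: (166 − 173.75)² / 173.75 = 0.3457
  colorless starchy: (176 − 173.75)² / 173.75 = 0.0291
  colorless waxy: (176 − 173.75)² / 173.75 = 0.0291
χ² = 0.0608 + 0.3457 + 0.0291 + 0.0291 = 0.4647 ≈ 0.465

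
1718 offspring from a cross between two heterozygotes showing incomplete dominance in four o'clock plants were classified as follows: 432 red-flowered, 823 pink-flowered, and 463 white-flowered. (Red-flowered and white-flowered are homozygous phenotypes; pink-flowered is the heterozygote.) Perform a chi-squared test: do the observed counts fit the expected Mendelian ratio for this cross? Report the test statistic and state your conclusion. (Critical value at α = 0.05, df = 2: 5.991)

4.136; consistent

With incomplete dominance, a heterozygote × heterozygote cross gives a 1:2:1 phenotypic ratio.
The 1:2:1 ratio has 4 parts, so with N = 1718 the expected counts are:
  red-flowered: 1718 × 1/4 = 429.5
  pink-flowered: 1718 × 2/4 = 859
  white-flowered: 1718 × 1/4 = 429.5
χ² = Σ (O − E)² / E
  red-flowered: (432 − 429.5)² / 429.5 = 0.0146
  pink-flowered: (823 − 859)² / 859 = 1.5087
  white-flowered: (463 − 429.5)² / 429.5 = 2.6129
χ² = 0.0146 + 1.5087 + 2.6129 = 4.1362 ≈ 4.136
Degrees of freedom = 3 − 1 = 2; critical value at α = 0.05 is 5.991.
Since 4.136 < 5.991, we fail to reject the null hypothesis — the data are consistent with the 1:2:1 ratio.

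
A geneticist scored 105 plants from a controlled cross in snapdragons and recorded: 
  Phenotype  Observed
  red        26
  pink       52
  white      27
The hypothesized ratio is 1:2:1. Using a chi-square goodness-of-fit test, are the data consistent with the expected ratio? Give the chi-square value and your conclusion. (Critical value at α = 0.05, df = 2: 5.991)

0.029; consistent

The 1:2:1 ratio has 4 parts, so with N = 105 the expected counts are:
  red: 105 × 1/4 = 26.25
  pink: 105 × 2/4 = 52.5
  white: 105 × 1/4 = 26.25
χ² = Σ (O − E)² / E
  red: (26 − 26.25)² / 26.25 = 0.0024
  pink: (52 − 52.5)² / 52.5 = 0.0048
  white: (27 − 26.25)² / 26.25 = 0.0214
χ² = 0.0024 + 0.0048 + 0.0214 = 0.0286 ≈ 0.029
Degrees of freedom = 3 − 1 = 2; critical value at α = 0.05 is 5.991.
Since 0.029 < 5.991, we fail to reject the null hypothesis — the data are consistent with the 1:2:1 ratio.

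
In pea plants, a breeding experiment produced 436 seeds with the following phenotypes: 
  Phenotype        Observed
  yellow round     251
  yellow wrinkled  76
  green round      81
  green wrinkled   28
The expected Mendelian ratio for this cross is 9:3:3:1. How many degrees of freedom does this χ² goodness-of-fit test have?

3

A goodness-of-fit test with 4 phenotype classes has df = 4 − 1 = 3.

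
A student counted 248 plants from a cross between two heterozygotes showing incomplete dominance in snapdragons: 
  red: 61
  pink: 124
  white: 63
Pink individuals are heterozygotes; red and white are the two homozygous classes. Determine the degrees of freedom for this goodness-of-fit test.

2

With incomplete dominance, a heterozygote × heterozygote cross gives a 1:2:1 phenotypic ratio.
A goodness-of-fit test with 3 phenotype classes has df = 3 − 1 = 2.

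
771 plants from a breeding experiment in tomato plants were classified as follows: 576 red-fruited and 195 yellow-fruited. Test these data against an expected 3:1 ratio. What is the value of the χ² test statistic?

0.035

Under the 3:1 hypothesis (Σ ratio = 4, N = 771):
  red-fruited: 771 × 3/4 = 578.25
  yellow-fruited: 771 × 1/4 = 192.75
χ² = Σ (O − E)² / E
  red-fruited: (576 − 578.25)² / 578.25 = 0.0088
  yellow-fruited: (195 − 192.75)² / 192.75 = 0.0263
χ² = 0.0088 + 0.0263 = 0.0351 ≈ 0.035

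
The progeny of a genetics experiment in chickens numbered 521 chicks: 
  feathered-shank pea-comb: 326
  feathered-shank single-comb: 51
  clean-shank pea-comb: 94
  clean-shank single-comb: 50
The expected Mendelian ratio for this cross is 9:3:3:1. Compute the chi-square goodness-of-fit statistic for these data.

35.492

Expected counts for N = 521 under a 9:3:3:1 ratio (total parts = 16):
  feathered-shank pea-comb: 521 × 9/16 = 293.0625
  feathered-shank single-comb: 521 × 3/16 = 97.6875
  clean-shank pea-comb: 521 × 3/16 = 97.6875
  clean-shank single-comb: 521 × 1/16 = 32.5625
χ² = Σ (O − E)² / E
  feathered-shank pea-comb: (326 − 293.0625)² / 293.0625 = 3.7019
  feathered-shank single-comb: (51 − 97.6875)² / 97.6875 = 22.3132
  clean-shank pea-comb: (94 − 97.6875)² / 97.6875 = 0.1392
  clean-shank single-comb: (50 − 32.5625)² / 32.5625 = 9.3379
χ² = 3.7019 + 22.3132 + 0.1392 + 9.3379 = 35.4922 ≈ 35.492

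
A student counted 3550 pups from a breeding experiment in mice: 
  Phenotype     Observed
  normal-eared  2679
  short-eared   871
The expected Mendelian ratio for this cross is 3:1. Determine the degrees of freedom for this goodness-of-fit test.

A goodness-of-fit test with 2 phenotype classes has df = 2 − 1 = 1.

1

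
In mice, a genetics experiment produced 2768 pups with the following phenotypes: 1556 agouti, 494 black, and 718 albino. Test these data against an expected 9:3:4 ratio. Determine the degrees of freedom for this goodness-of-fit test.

A goodness-of-fit test with 3 phenotype classes has df = 3 − 1 = 2.

2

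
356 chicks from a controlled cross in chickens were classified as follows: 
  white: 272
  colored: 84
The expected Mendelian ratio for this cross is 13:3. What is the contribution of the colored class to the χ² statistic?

4.458

Total ratio parts = 16. Expected numbers out of 356:
  white: 356 × 13/16 = 289.25
  colored: 356 × 3/16 = 66.75
Contribution of colored: (84 − 66.75)² / 66.75 = 4.4579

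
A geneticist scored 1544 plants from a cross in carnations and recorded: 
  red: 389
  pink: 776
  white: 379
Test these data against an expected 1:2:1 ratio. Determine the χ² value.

0.171

Expected counts for N = 1544 under a 1:2:1 ratio (total parts = 4):
  red: 1544 × 1/4 = 386
  pink: 1544 × 2/4 = 772
  white: 1544 × 1/4 = 386
χ² = Σ (O − E)² / E
  red: (389 − 386)² / 386 = 0.0233
  pink: (776 − 772)² / 772 = 0.0207
  white: (379 − 386)² / 386 = 0.1269
χ² = 0.0233 + 0.0207 + 0.1269 = 0.1709 ≈ 0.171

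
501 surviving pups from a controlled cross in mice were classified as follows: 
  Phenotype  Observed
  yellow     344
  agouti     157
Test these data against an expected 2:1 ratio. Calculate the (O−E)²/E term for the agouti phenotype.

Expected counts for N = 501 under a 2:1 ratio (total parts = 3):
  yellow: 501 × 2/3 = 334
  agouti: 501 × 1/3 = 167
Contribution of agouti: (157 − 167)² / 167 = 0.5988

0.599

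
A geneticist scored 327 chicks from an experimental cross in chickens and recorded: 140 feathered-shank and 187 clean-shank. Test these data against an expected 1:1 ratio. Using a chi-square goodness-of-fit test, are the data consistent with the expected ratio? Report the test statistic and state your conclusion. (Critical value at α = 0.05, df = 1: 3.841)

Total ratio parts = 2. Expected numbers out of 327:
  feathered-shank: 327 × 1/2 = 163.5
  clean-shank: 327 × 1/2 = 163.5
χ² = Σ (O − E)² / E
  feathered-shank: (140 − 163.5)² / 163.5 = 3.3777
  clean-shank: (187 − 163.5)² / 163.5 = 3.3777
χ² = 3.3777 + 3.3777 = 6.7554 ≈ 6.755
Degrees of freedom = 2 − 1 = 1; critical value at α = 0.05 is 3.841.
Since 6.755 > 3.841, we reject the null hypothesis — the data do not fit the 1:1 ratio.

6.755; not consistent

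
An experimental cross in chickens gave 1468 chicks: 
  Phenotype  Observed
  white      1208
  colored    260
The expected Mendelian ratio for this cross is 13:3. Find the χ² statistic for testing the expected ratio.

1.040

Total ratio parts = 16. Expected numbers out of 1468:
  white: 1468 × 13/16 = 1192.75
  colored: 1468 × 3/16 = 275.25
χ² = Σ (O − E)² / E
  white: (1208 − 1192.75)² / 1192.75 = 0.1950
  colored: (260 − 275.25)² / 275.25 = 0.8449
χ² = 0.1950 + 0.8449 = 1.0399 ≈ 1.040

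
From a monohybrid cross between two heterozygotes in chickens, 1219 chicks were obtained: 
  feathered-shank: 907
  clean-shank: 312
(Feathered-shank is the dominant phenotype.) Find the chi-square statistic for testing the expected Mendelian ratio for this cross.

0.230

For a monohybrid cross between heterozygotes with complete dominance, the expected phenotypic ratio is 3:1.
Under the 3:1 hypothesis (Σ ratio = 4, N = 1219):
  feathered-shank: 1219 × 3/4 = 914.25
  clean-shank: 1219 × 1/4 = 304.75
χ² = Σ (O − E)² / E
  feathered-shank: (907 − 914.25)² / 914.25 = 0.0575
  clean-shank: (312 − 304.75)² / 304.75 = 0.1725
χ² = 0.0575 + 0.1725 = 0.230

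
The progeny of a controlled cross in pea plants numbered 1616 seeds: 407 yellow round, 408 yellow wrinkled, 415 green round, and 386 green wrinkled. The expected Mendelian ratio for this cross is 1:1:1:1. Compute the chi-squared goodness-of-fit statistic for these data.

Total ratio parts = 4. Expected numbers out of 1616:
  yellow round: 1616 × 1/4 = 404
  yellow wrinkled: 1616 × 1/4 = 404
  green round: 1616 × 1/4 = 404
  green wrinkled: 1616 × 1/4 = 404
χ² = Σ (O − E)² / E
  yellow round: (407 − 404)² / 404 = 0.0223
  yellow wrinkled: (408 − 404)² / 404 = 0.0396
  green round: (415 − 404)² / 404 = 0.2995
  green wrinkled: (386 − 404)² / 404 = 0.8020
χ² = 0.0223 + 0.0396 + 0.2995 + 0.8020 = 1.1634 ≈ 1.163

1.163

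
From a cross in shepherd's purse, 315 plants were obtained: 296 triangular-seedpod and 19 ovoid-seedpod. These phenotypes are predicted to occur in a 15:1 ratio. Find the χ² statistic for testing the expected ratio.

Expected counts for N = 315 under a 15:1 ratio (total parts = 16):
  triangular-seedpod: 315 × 15/16 = 295.3125
  ovoid-seedpod: 315 × 1/16 = 19.6875
χ² = Σ (O − E)² / E
  triangular-seedpod: (296 − 295.3125)² / 295.3125 = 0.0016
  ovoid-seedpod: (19 − 19.6875)² / 19.6875 = 0.0240
χ² = 0.0016 + 0.0240 = 0.0256 ≈ 0.026

0.026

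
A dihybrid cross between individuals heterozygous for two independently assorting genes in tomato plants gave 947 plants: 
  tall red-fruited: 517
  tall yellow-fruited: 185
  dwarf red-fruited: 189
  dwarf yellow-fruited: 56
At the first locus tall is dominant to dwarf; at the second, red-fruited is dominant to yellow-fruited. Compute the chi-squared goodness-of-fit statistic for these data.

A dihybrid F₂ with independent assortment and complete dominance at both loci gives a 9:3:3:1 phenotypic ratio.
Expected counts for N = 947 under a 9:3:3:1 ratio (total parts = 16):
  tall red-fruited: 947 × 9/16 = 532.6875
  tall yellow-fruited: 947 × 3/16 = 177.5625
  dwarf red-fruited: 947 × 3/16 = 177.5625
  dwarf yellow-fruited: 947 × 1/16 = 59.1875
χ² = Σ (O − E)² / E
  tall red-fruited: (517 − 532.6875)² / 532.6875 = 0.4620
  tall yellow-fruited: (185 − 177.5625)² / 177.5625 = 0.3115
  dwarf red-fruited: (189 − 177.5625)² / 177.5625 = 0.7367
  dwarf yellow-fruited: (56 − 59.1875)² / 59.1875 = 0.1717
χ² = 0.4620 + 0.3115 + 0.7367 + 0.1717 = 1.6819 ≈ 1.682

1.682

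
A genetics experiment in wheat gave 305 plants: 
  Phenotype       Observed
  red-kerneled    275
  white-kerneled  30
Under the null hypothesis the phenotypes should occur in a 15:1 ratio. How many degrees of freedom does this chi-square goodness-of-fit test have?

1

A goodness-of-fit test with 2 phenotype classes has df = 2 − 1 = 1.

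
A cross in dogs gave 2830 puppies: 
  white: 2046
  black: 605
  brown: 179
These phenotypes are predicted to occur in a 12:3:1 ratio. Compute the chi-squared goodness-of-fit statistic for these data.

The 12:3:1 ratio has 16 parts, so with N = 2830 the expected counts are:
  white: 2830 × 12/16 = 2122.5
  black: 2830 × 3/16 = 530.625
  brown: 2830 × 1/16 = 176.875
χ² = Σ (O − E)² / E
  white: (2046 − 2122.5)² / 2122.5 = 2.7572
  black: (605 − 530.625)² / 530.625 = 10.4248
  brown: (179 − 176.875)² / 176.875 = 0.0255
χ² = 2.7572 + 10.4248 + 0.0255 = 13.2075 ≈ 13.208

13.208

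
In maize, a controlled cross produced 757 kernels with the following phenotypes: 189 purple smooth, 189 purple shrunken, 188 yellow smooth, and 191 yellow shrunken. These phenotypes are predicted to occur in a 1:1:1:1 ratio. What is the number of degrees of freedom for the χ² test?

A goodness-of-fit test with 4 phenotype classes has df = 4 − 1 = 3.

3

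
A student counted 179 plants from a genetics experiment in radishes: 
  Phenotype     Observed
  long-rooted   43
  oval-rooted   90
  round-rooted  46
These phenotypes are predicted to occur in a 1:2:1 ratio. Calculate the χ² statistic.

0.106

Total ratio parts = 4. Expected numbers out of 179:
  long-rooted: 179 × 1/4 = 44.75
  oval-rooted: 179 × 2/4 = 89.5
  round-rooted: 179 × 1/4 = 44.75
χ² = Σ (O − E)² / E
  long-rooted: (43 − 44.75)² / 44.75 = 0.0684
  oval-rooted: (90 − 89.5)² / 89.5 = 0.0028
  round-rooted: (46 − 44.75)² / 44.75 = 0.0349
χ² = 0.0684 + 0.0028 + 0.0349 = 0.1061 ≈ 0.106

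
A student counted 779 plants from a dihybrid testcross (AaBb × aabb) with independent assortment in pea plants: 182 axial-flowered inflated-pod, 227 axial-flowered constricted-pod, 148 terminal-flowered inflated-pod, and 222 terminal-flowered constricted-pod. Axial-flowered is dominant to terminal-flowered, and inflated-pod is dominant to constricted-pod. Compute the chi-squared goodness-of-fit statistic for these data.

A dihybrid testcross with independent assortment gives a 1:1:1:1 ratio.
Under the 1:1:1:1 hypothesis (Σ ratio = 4, N = 779):
  axial-flowered inflated-pod: 779 × 1/4 = 194.75
  axial-flowered constricted-pod: 779 × 1/4 = 194.75
  terminal-flowered inflated-pod: 779 × 1/4 = 194.75
  terminal-flowered constricted-pod: 779 × 1/4 = 194.75
χ² = Σ (O − E)² / E
  axial-flowered inflated-pod: (182 − 194.75)² / 194.75 = 0.8347
  axial-flowered constricted-pod: (227 − 194.75)² / 194.75 = 5.3405
  terminal-flowered inflated-pod: (148 − 194.75)² / 194.75 = 11.2224
  terminal-flowered constricted-pod: (222 − 194.75)² / 194.75 = 3.8129
χ² = 0.8347 + 5.3405 + 11.2224 + 3.8129 = 21.2105 ≈ 21.211

21.211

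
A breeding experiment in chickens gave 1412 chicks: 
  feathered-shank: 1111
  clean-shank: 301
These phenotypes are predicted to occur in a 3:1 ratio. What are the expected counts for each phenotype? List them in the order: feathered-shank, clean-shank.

1059, 353

Under the 3:1 hypothesis (Σ ratio = 4, N = 1412):
  feathered-shank: 1412 × 3/4 = 1059
  clean-shank: 1412 × 1/4 = 353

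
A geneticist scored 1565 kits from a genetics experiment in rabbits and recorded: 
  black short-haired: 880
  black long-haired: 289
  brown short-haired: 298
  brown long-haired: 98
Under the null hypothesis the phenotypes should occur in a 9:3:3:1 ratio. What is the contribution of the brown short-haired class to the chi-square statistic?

0.071

The 9:3:3:1 ratio has 16 parts, so with N = 1565 the expected counts are:
  black short-haired: 1565 × 9/16 = 880.3125
  black long-haired: 1565 × 3/16 = 293.4375
  brown short-haired: 1565 × 3/16 = 293.4375
  brown long-haired: 1565 × 1/16 = 97.8125
Contribution of brown short-haired: (298 − 293.4375)² / 293.4375 = 0.0709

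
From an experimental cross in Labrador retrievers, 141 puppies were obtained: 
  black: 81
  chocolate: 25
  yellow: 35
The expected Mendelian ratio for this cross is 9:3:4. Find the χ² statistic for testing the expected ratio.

0.116

Expected counts for N = 141 under a 9:3:4 ratio (total parts = 16):
  black: 141 × 9/16 = 79.3125
  chocolate: 141 × 3/16 = 26.4375
  yellow: 141 × 4/16 = 35.25
χ² = Σ (O − E)² / E
  black: (81 − 79.3125)² / 79.3125 = 0.0359
  chocolate: (25 − 26.4375)² / 26.4375 = 0.0782
  yellow: (35 − 35.25)² / 35.25 = 0.0018
χ² = 0.0359 + 0.0782 + 0.0018 = 0.1159 ≈ 0.116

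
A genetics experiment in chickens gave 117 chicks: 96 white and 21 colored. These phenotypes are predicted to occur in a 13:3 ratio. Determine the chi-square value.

0.049

Total ratio parts = 16. Expected numbers out of 117:
  white: 117 × 13/16 = 95.0625
  colored: 117 × 3/16 = 21.9375
χ² = Σ (O − E)² / E
  white: (96 − 95.0625)² / 95.0625 = 0.0092
  colored: (21 − 21.9375)² / 21.9375 = 0.0401
χ² = 0.0092 + 0.0401 = 0.0493 ≈ 0.049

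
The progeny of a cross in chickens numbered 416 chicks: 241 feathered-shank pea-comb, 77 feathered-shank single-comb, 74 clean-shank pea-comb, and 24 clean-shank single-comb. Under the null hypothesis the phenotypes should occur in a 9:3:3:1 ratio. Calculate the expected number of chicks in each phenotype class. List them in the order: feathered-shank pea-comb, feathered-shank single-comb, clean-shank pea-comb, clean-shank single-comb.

Under the 9:3:3:1 hypothesis (Σ ratio = 16, N = 416):
  feathered-shank pea-comb: 416 × 9/16 = 234
  feathered-shank single-comb: 416 × 3/16 = 78
  clean-shank pea-comb: 416 × 3/16 = 78
  clean-shank single-comb: 416 × 1/16 = 26

234, 78, 78, 26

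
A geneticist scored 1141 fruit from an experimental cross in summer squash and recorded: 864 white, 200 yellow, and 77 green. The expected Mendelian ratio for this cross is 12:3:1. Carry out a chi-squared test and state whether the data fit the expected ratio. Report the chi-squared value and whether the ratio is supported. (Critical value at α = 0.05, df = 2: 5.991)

The 12:3:1 ratio has 16 parts, so with N = 1141 the expected counts are:
  white: 1141 × 12/16 = 855.75
  yellow: 1141 × 3/16 = 213.9375
  green: 1141 × 1/16 = 71.3125
χ² = Σ (O − E)² / E
  white: (864 − 855.75)² / 855.75 = 0.0795
  yellow: (200 − 213.9375)² / 213.9375 = 0.9080
  green: (77 − 71.3125)² / 71.3125 = 0.4536
χ² = 0.0795 + 0.9080 + 0.4536 = 1.4411 ≈ 1.441
Degrees of freedom = 3 − 1 = 2; critical value at α = 0.05 is 5.991.
Since 1.441 < 5.991, we fail to reject the null hypothesis — the data are consistent with the 12:3:1 ratio.

1.441; consistent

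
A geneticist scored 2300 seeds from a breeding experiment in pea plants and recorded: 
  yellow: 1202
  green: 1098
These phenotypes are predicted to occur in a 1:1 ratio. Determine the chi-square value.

Total ratio parts = 2. Expected numbers out of 2300:
  yellow: 2300 × 1/2 = 1150
  green: 2300 × 1/2 = 1150
χ² = Σ (O − E)² / E
  yellow: (1202 − 1150)² / 1150 = 2.3513
  green: (1098 − 1150)² / 1150 = 2.3513
χ² = 2.3513 + 2.3513 = 4.7026 ≈ 4.703

4.703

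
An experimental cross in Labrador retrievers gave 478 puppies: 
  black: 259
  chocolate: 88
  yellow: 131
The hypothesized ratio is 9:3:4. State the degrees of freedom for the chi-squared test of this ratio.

2

A goodness-of-fit test with 3 phenotype classes has df = 3 − 1 = 2.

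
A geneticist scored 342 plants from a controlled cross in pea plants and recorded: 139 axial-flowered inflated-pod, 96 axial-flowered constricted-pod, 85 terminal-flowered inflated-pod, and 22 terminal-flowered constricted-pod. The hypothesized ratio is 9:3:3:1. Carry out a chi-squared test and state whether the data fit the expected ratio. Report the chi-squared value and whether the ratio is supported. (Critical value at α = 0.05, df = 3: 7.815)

37.467; not consistent

Expected counts for N = 342 under a 9:3:3:1 ratio (total parts = 16):
  axial-flowered inflated-pod: 342 × 9/16 = 192.375
  axial-flowered constricted-pod: 342 × 3/16 = 64.125
  terminal-flowered inflated-pod: 342 × 3/16 = 64.125
  terminal-flowered constricted-pod: 342 × 1/16 = 21.375
χ² = Σ (O − E)² / E
  axial-flowered inflated-pod: (139 − 192.375)² / 192.375 = 14.8090
  axial-flowered constricted-pod: (96 − 64.125)² / 64.125 = 15.8443
  terminal-flowered inflated-pod: (85 − 64.125)² / 64.125 = 6.7956
  terminal-flowered constricted-pod: (22 − 21.375)² / 21.375 = 0.0183
χ² = 14.8090 + 15.8443 + 6.7956 + 0.0183 = 37.4672 ≈ 37.467
Degrees of freedom = 4 − 1 = 3; critical value at α = 0.05 is 7.815.
Since 37.467 > 7.815, we reject the null hypothesis — the data do not fit the 9:3:3:1 ratio.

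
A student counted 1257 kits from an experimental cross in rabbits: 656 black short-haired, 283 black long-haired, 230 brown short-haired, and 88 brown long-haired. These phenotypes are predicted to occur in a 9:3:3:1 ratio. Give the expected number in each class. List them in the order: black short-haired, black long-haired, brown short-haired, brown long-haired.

Expected counts for N = 1257 under a 9:3:3:1 ratio (total parts = 16):
  black short-haired: 1257 × 9/16 = 707.0625
  black long-haired: 1257 × 3/16 = 235.6875
  brown short-haired: 1257 × 3/16 = 235.6875
  brown long-haired: 1257 × 1/16 = 78.5625

707.0625, 235.6875, 235.6875, 78.5625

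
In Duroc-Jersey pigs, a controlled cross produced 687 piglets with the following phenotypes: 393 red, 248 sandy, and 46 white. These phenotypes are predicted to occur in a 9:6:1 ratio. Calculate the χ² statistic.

Expected counts for N = 687 under a 9:6:1 ratio (total parts = 16):
  red: 687 × 9/16 = 386.4375
  sandy: 687 × 6/16 = 257.625
  white: 687 × 1/16 = 42.9375
χ² = Σ (O − E)² / E
  red: (393 − 386.4375)² / 386.4375 = 0.1114
  sandy: (248 − 257.625)² / 257.625 = 0.3596
  white: (46 − 42.9375)² / 42.9375 = 0.2184
χ² = 0.1114 + 0.3596 + 0.2184 = 0.6894 ≈ 0.689

0.689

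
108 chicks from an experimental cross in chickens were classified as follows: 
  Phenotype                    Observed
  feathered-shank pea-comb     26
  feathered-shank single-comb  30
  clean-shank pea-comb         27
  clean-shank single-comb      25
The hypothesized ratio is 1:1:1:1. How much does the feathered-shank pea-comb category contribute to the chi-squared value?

Total ratio parts = 4. Expected numbers out of 108:
  feathered-shank pea-comb: 108 × 1/4 = 27
  feathered-shank single-comb: 108 × 1/4 = 27
  clean-shank pea-comb: 108 × 1/4 = 27
  clean-shank single-comb: 108 × 1/4 = 27
Contribution of feathered-shank pea-comb: (26 − 27)² / 27 = 0.0370

0.037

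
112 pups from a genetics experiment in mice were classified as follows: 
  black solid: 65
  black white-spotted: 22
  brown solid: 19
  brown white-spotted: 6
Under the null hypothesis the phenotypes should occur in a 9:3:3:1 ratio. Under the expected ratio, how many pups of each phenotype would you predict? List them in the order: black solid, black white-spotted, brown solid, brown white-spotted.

63, 21, 21, 7

Total ratio parts = 16. Expected numbers out of 112:
  black solid: 112 × 9/16 = 63
  black white-spotted: 112 × 3/16 = 21
  brown solid: 112 × 3/16 = 21
  brown white-spotted: 112 × 1/16 = 7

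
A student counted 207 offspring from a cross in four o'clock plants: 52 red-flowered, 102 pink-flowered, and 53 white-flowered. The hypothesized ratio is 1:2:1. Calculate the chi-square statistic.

0.053

Total ratio parts = 4. Expected numbers out of 207:
  red-flowered: 207 × 1/4 = 51.75
  pink-flowered: 207 × 2/4 = 103.5
  white-flowered: 207 × 1/4 = 51.75
χ² = Σ (O − E)² / E
  red-flowered: (52 − 51.75)² / 51.75 = 0.0012
  pink-flowered: (102 − 103.5)² / 103.5 = 0.0217
  white-flowered: (53 − 51.75)² / 51.75 = 0.0302
χ² = 0.0012 + 0.0217 + 0.0302 = 0.0531 ≈ 0.053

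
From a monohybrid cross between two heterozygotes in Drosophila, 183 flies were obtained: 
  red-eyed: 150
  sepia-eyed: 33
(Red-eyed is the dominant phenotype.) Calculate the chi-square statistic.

4.738

For a monohybrid cross between heterozygotes with complete dominance, the expected phenotypic ratio is 3:1.
Under the 3:1 hypothesis (Σ ratio = 4, N = 183):
  red-eyed: 183 × 3/4 = 137.25
  sepia-eyed: 183 × 1/4 = 45.75
χ² = Σ (O − E)² / E
  red-eyed: (150 − 137.25)² / 137.25 = 1.1844
  sepia-eyed: (33 − 45.75)² / 45.75 = 3.5533
χ² = 1.1844 + 3.5533 = 4.7377 ≈ 4.738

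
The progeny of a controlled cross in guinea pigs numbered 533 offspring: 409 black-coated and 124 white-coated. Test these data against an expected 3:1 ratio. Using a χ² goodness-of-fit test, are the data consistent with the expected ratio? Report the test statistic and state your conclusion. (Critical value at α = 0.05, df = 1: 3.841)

0.856; consistent

Total ratio parts = 4. Expected numbers out of 533:
  black-coated: 533 × 3/4 = 399.75
  white-coated: 533 × 1/4 = 133.25
χ² = Σ (O − E)² / E
  black-coated: (409 − 399.75)² / 399.75 = 0.2140
  white-coated: (124 − 133.25)² / 133.25 = 0.6421
χ² = 0.2140 + 0.6421 = 0.8561 ≈ 0.856
Degrees of freedom = 2 − 1 = 1; critical value at α = 0.05 is 3.841.
Since 0.856 < 3.841, we fail to reject the null hypothesis — the data are consistent with the 3:1 ratio.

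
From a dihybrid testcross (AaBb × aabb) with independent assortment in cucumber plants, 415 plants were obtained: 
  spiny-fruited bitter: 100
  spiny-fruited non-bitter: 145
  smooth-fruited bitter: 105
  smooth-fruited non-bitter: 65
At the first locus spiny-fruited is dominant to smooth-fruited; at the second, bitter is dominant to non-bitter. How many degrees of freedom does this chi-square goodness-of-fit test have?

3

A dihybrid testcross with independent assortment gives a 1:1:1:1 ratio.
A goodness-of-fit test with 4 phenotype classes has df = 4 − 1 = 3.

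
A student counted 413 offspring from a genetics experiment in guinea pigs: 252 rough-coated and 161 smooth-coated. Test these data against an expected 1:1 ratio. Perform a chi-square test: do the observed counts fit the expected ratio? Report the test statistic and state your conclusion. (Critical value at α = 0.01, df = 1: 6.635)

20.051; not consistent

Under the 1:1 hypothesis (Σ ratio = 2, N = 413):
  rough-coated: 413 × 1/2 = 206.5
  smooth-coated: 413 × 1/2 = 206.5
χ² = Σ (O − E)² / E
  rough-coated: (252 − 206.5)² / 206.5 = 10.0254
  smooth-coated: (161 − 206.5)² / 206.5 = 10.0254
χ² = 10.0254 + 10.0254 = 20.0508 ≈ 20.051
Degrees of freedom = 2 − 1 = 1; critical value at α = 0.01 is 6.635.
Since 20.051 > 6.635, we reject the null hypothesis — the data do not fit the 1:1 ratio.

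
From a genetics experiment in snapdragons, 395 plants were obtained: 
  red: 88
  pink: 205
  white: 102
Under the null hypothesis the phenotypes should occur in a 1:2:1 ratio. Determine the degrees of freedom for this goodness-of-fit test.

A goodness-of-fit test with 3 phenotype classes has df = 3 − 1 = 2.

2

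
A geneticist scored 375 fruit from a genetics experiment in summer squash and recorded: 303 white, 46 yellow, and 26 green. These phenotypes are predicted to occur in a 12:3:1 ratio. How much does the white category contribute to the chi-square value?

Total ratio parts = 16. Expected numbers out of 375:
  white: 375 × 12/16 = 281.25
  yellow: 375 × 3/16 = 70.3125
  green: 375 × 1/16 = 23.4375
Contribution of white: (303 − 281.25)² / 281.25 = 1.6820

1.682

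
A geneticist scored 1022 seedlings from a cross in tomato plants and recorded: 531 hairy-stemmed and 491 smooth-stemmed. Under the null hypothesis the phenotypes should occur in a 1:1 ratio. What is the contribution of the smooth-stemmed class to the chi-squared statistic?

0.783

The 1:1 ratio has 2 parts, so with N = 1022 the expected counts are:
  hairy-stemmed: 1022 × 1/2 = 511
  smooth-stemmed: 1022 × 1/2 = 511
Contribution of smooth-stemmed: (491 − 511)² / 511 = 0.7828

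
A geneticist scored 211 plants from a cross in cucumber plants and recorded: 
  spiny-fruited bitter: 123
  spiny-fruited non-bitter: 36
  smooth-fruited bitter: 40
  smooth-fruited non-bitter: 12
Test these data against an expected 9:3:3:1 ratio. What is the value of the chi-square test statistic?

Expected counts for N = 211 under a 9:3:3:1 ratio (total parts = 16):
  spiny-fruited bitter: 211 × 9/16 = 118.6875
  spiny-fruited non-bitter: 211 × 3/16 = 39.5625
  smooth-fruited bitter: 211 × 3/16 = 39.5625
  smooth-fruited non-bitter: 211 × 1/16 = 13.1875
χ² = Σ (O − E)² / E
  spiny-fruited bitter: (123 − 118.6875)² / 118.6875 = 0.1567
  spiny-fruited non-bitter: (36 − 39.5625)² / 39.5625 = 0.3208
  smooth-fruited bitter: (40 − 39.5625)² / 39.5625 = 0.0048
  smooth-fruited non-bitter: (12 − 13.1875)² / 13.1875 = 0.1069
χ² = 0.1567 + 0.3208 + 0.0048 + 0.1069 = 0.5892 ≈ 0.589

0.589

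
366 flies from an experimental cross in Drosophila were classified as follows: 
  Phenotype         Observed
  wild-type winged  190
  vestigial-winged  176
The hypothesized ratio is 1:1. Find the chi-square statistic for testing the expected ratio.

The 1:1 ratio has 2 parts, so with N = 366 the expected counts are:
  wild-type winged: 366 × 1/2 = 183
  vestigial-winged: 366 × 1/2 = 183
χ² = Σ (O − E)² / E
  wild-type winged: (190 − 183)² / 183 = 0.2678
  vestigial-winged: (176 − 183)² / 183 = 0.2678
χ² = 0.2678 + 0.2678 = 0.5356 ≈ 0.536

0.536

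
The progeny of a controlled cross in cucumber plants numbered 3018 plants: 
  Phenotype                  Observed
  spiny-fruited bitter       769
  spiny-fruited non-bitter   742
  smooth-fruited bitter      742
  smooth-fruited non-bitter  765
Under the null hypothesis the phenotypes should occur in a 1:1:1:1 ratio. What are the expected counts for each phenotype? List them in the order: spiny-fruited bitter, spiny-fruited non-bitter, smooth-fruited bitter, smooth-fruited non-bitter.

754.5, 754.5, 754.5, 754.5

Total ratio parts = 4. Expected numbers out of 3018:
  spiny-fruited bitter: 3018 × 1/4 = 754.5
  spiny-fruited non-bitter: 3018 × 1/4 = 754.5
  smooth-fruited bitter: 3018 × 1/4 = 754.5
  smooth-fruited non-bitter: 3018 × 1/4 = 754.5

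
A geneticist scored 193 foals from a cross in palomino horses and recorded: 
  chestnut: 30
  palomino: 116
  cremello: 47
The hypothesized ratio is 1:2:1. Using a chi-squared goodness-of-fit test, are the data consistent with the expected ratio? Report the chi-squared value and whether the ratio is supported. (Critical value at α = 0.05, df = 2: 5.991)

10.876; not consistent

Under the 1:2:1 hypothesis (Σ ratio = 4, N = 193):
  chestnut: 193 × 1/4 = 48.25
  palomino: 193 × 2/4 = 96.5
  cremello: 193 × 1/4 = 48.25
χ² = Σ (O − E)² / E
  chestnut: (30 − 48.25)² / 48.25 = 6.9028
  palomino: (116 − 96.5)² / 96.5 = 3.9404
  cremello: (47 − 48.25)² / 48.25 = 0.0324
χ² = 6.9028 + 3.9404 + 0.0324 = 10.8756 ≈ 10.876
Degrees of freedom = 3 − 1 = 2; critical value at α = 0.05 is 5.991.
Since 10.876 > 5.991, we reject the null hypothesis — the data do not fit the 1:2:1 ratio.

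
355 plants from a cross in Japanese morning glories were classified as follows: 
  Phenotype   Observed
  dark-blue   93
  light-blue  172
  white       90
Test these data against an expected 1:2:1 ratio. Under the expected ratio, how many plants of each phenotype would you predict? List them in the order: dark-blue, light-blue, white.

Expected counts for N = 355 under a 1:2:1 ratio (total parts = 4):
  dark-blue: 355 × 1/4 = 88.75
  light-blue: 355 × 2/4 = 177.5
  white: 355 × 1/4 = 88.75

88.75, 177.5, 88.75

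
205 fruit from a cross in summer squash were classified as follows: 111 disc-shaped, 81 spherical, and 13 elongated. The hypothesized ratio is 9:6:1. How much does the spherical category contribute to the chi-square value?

0.221

Expected counts for N = 205 under a 9:6:1 ratio (total parts = 16):
  disc-shaped: 205 × 9/16 = 115.3125
  spherical: 205 × 6/16 = 76.875
  elongated: 205 × 1/16 = 12.8125
Contribution of spherical: (81 − 76.875)² / 76.875 = 0.2213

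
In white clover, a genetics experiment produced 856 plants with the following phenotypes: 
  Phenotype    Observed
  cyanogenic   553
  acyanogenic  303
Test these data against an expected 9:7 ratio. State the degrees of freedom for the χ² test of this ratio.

A goodness-of-fit test with 2 phenotype classes has df = 2 − 1 = 1.

1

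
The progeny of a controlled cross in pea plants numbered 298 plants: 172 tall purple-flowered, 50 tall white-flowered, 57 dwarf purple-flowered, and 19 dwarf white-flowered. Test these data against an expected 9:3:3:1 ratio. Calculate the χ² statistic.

0.762

Expected counts for N = 298 under a 9:3:3:1 ratio (total parts = 16):
  tall purple-flowered: 298 × 9/16 = 167.625
  tall white-flowered: 298 × 3/16 = 55.875
  dwarf purple-flowered: 298 × 3/16 = 55.875
  dwarf white-flowered: 298 × 1/16 = 18.625
χ² = Σ (O − E)² / E
  tall purple-flowered: (172 − 167.625)² / 167.625 = 0.1142
  tall white-flowered: (50 − 55.875)² / 55.875 = 0.6177
  dwarf purple-flowered: (57 − 55.875)² / 55.875 = 0.0227
  dwarf white-flowered: (19 − 18.625)² / 18.625 = 0.0076
χ² = 0.1142 + 0.6177 + 0.0227 + 0.0076 = 0.7622 ≈ 0.762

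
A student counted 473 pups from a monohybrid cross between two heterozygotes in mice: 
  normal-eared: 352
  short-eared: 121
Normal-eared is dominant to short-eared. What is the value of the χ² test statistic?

0.085

For a monohybrid cross between heterozygotes with complete dominance, the expected phenotypic ratio is 3:1.
Total ratio parts = 4. Expected numbers out of 473:
  normal-eared: 473 × 3/4 = 354.75
  short-eared: 473 × 1/4 = 118.25
χ² = Σ (O − E)² / E
  normal-eared: (352 − 354.75)² / 354.75 = 0.0213
  short-eared: (121 − 118.25)² / 118.25 = 0.0640
χ² = 0.0213 + 0.0640 = 0.0853 ≈ 0.085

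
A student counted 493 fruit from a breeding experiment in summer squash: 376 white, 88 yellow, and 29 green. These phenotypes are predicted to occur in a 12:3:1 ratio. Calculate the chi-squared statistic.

Total ratio parts = 16. Expected numbers out of 493:
  white: 493 × 12/16 = 369.75
  yellow: 493 × 3/16 = 92.4375
  green: 493 × 1/16 = 30.8125
χ² = Σ (O − E)² / E
  white: (376 − 369.75)² / 369.75 = 0.1056
  yellow: (88 − 92.4375)² / 92.4375 = 0.2130
  green: (29 − 30.8125)² / 30.8125 = 0.1066
χ² = 0.1056 + 0.2130 + 0.1066 = 0.4252 ≈ 0.425

0.425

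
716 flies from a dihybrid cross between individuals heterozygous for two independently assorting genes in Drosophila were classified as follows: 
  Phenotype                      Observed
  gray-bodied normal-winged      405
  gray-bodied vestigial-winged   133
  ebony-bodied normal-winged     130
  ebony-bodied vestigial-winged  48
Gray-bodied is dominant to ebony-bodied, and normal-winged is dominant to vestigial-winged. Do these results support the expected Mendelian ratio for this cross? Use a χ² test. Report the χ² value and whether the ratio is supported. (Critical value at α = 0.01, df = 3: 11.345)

A dihybrid F₂ with independent assortment and complete dominance at both loci gives a 9:3:3:1 phenotypic ratio.
Expected counts for N = 716 under a 9:3:3:1 ratio (total parts = 16):
  gray-bodied normal-winged: 716 × 9/16 = 402.75
  gray-bodied vestigial-winged: 716 × 3/16 = 134.25
  ebony-bodied normal-winged: 716 × 3/16 = 134.25
  ebony-bodied vestigial-winged: 716 × 1/16 = 44.75
χ² = Σ (O − E)² / E
  gray-bodied normal-winged: (405 − 402.75)² / 402.75 = 0.0126
  gray-bodied vestigial-winged: (133 − 134.25)² / 134.25 = 0.0116
  ebony-bodied normal-winged: (130 − 134.25)² / 134.25 = 0.1345
  ebony-bodied vestigial-winged: (48 − 44.75)² / 44.75 = 0.2360
χ² = 0.0126 + 0.0116 + 0.1345 + 0.2360 = 0.3947 ≈ 0.395
Degrees of freedom = 4 − 1 = 3; critical value at α = 0.01 is 11.345.
Since 0.395 < 11.345, we fail to reject the null hypothesis — the data are consistent with the 9:3:3:1 ratio.

0.395; consistent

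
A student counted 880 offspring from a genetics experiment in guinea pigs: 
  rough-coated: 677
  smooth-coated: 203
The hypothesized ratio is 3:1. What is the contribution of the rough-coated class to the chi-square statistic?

Expected counts for N = 880 under a 3:1 ratio (total parts = 4):
  rough-coated: 880 × 3/4 = 660
  smooth-coated: 880 × 1/4 = 220
Contribution of rough-coated: (677 − 660)² / 660 = 0.4379

0.438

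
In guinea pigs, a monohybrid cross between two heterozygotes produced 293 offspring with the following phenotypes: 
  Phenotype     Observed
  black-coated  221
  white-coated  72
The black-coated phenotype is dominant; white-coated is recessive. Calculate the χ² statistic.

For a monohybrid cross between heterozygotes with complete dominance, the expected phenotypic ratio is 3:1.
Under the 3:1 hypothesis (Σ ratio = 4, N = 293):
  black-coated: 293 × 3/4 = 219.75
  white-coated: 293 × 1/4 = 73.25
χ² = Σ (O − E)² / E
  black-coated: (221 − 219.75)² / 219.75 = 0.0071
  white-coated: (72 − 73.25)² / 73.25 = 0.0213
χ² = 0.0071 + 0.0213 = 0.0284 ≈ 0.028

0.028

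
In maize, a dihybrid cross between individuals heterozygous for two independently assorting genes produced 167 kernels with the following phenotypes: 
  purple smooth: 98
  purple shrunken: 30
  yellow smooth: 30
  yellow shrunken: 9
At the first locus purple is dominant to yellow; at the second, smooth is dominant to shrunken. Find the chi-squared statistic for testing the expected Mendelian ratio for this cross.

A dihybrid F₂ with independent assortment and complete dominance at both loci gives a 9:3:3:1 phenotypic ratio.
Expected counts for N = 167 under a 9:3:3:1 ratio (total parts = 16):
  purple smooth: 167 × 9/16 = 93.9375
  purple shrunken: 167 × 3/16 = 31.3125
  yellow smooth: 167 × 3/16 = 31.3125
  yellow shrunken: 167 × 1/16 = 10.4375
χ² = Σ (O − E)² / E
  purple smooth: (98 − 93.9375)² / 93.9375 = 0.1757
  purple shrunken: (30 − 31.3125)² / 31.3125 = 0.0550
  yellow smooth: (30 − 31.3125)² / 31.3125 = 0.0550
  yellow shrunken: (9 − 10.4375)² / 10.4375 = 0.1980
χ² = 0.1757 + 0.0550 + 0.0550 + 0.1980 = 0.4837 ≈ 0.484

0.484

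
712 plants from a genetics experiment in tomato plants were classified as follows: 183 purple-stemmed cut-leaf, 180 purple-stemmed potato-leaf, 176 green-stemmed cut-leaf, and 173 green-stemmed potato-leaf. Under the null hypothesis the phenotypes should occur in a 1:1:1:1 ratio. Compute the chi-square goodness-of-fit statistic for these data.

0.326

Under the 1:1:1:1 hypothesis (Σ ratio = 4, N = 712):
  purple-stemmed cut-leaf: 712 × 1/4 = 178
  purple-stemmed potato-leaf: 712 × 1/4 = 178
  green-stemmed cut-leaf: 712 × 1/4 = 178
  green-stemmed potato-leaf: 712 × 1/4 = 178
χ² = Σ (O − E)² / E
  purple-stemmed cut-leaf: (183 − 178)² / 178 = 0.1404
  purple-stemmed potato-leaf: (180 − 178)² / 178 = 0.0225
  green-stemmed cut-leaf: (176 − 178)² / 178 = 0.0225
  green-stemmed potato-leaf: (173 − 178)² / 178 = 0.1404
χ² = 0.1404 + 0.0225 + 0.0225 + 0.1404 = 0.3258 ≈ 0.326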